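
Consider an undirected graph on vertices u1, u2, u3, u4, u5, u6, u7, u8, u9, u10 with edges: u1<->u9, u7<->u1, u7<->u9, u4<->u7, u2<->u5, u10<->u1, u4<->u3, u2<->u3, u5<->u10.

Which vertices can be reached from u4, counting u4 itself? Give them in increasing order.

u1, u2, u3, u4, u5, u7, u9, u10

Start at u4.
Its neighbours: u3, u7.
Then their neighbours: u1, u2, u9.
Then next layer: u5, u10.
Nothing further is reachable.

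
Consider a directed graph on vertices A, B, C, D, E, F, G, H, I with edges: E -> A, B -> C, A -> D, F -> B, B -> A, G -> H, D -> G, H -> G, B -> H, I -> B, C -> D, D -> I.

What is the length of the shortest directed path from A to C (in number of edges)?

4

Distance 0: A.
Distance 1: D.
Distance 2: G, I.
Distance 3: B, H.
Distance 4: C — contains C.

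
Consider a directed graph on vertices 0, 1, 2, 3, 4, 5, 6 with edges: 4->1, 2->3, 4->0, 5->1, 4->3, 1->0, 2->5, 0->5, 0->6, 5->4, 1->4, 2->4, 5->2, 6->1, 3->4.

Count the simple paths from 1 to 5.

1→0→5
1→4→0→5

2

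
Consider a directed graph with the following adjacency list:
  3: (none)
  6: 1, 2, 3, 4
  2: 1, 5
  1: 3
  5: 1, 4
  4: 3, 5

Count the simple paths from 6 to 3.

7

6→1→3
6→2→1→3
6→2→5→1→3
6→2→5→4→3
6→3
6→4→3
6→4→5→1→3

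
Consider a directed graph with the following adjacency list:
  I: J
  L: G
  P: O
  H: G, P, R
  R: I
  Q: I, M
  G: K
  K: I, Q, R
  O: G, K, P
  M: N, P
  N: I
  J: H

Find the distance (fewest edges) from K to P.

Distance 0: K.
Distance 1: I, Q, R.
Distance 2: J, M.
Distance 3: H, N, P — contains P.

3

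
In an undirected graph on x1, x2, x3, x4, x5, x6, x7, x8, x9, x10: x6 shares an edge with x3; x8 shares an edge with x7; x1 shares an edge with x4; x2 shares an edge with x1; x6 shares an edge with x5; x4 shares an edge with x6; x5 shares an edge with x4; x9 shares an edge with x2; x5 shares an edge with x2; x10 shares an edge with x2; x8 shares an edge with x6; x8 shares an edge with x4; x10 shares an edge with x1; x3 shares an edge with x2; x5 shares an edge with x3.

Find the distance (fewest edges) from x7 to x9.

5

Distance 0: x7.
Distance 1: x8.
Distance 2: x4, x6.
Distance 3: x1, x3, x5.
Distance 4: x2, x10.
Distance 5: x9 — contains x9.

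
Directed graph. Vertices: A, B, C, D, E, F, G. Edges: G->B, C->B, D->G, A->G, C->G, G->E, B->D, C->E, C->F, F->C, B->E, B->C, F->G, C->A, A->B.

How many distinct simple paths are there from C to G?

5

C→A→B→D→G
C→A→G
C→B→D→G
C→F→G
C→G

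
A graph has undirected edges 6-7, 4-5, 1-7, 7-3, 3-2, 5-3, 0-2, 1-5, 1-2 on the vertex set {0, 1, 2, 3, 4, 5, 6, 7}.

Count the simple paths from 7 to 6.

7–6

1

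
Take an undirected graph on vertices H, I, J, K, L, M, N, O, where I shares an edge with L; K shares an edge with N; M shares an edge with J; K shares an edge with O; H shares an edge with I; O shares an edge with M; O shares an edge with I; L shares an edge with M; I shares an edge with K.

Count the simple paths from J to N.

J–M–L–I–K–N
J–M–L–I–O–K–N
J–M–O–I–K–N
J–M–O–K–N

4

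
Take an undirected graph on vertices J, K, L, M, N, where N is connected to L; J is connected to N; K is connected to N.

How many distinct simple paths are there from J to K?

J–N–K

1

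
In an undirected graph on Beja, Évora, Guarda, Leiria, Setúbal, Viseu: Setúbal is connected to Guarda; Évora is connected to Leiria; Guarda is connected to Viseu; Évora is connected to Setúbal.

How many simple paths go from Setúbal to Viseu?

Setúbal–Guarda–Viseu

1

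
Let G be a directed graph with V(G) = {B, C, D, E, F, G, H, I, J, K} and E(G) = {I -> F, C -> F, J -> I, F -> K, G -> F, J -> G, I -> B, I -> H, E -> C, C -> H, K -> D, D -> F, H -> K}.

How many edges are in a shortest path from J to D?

Distance 0: J.
Distance 1: G, I.
Distance 2: B, F, H.
Distance 3: K.
Distance 4: D — contains D.

4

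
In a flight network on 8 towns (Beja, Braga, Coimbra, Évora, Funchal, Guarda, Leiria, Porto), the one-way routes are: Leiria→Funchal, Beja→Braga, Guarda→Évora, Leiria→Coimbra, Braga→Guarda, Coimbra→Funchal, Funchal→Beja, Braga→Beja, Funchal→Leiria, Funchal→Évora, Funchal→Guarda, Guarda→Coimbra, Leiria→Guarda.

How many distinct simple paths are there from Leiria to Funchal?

3

Leiria→Coimbra→Funchal
Leiria→Funchal
Leiria→Guarda→Coimbra→Funchal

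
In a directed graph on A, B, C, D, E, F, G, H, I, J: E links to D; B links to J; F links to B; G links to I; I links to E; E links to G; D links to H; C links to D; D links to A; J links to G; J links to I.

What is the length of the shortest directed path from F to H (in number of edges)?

6

Distance 0: F.
Distance 1: B.
Distance 2: J.
Distance 3: G, I.
Distance 4: E.
Distance 5: D.
Distance 6: A, H — contains H.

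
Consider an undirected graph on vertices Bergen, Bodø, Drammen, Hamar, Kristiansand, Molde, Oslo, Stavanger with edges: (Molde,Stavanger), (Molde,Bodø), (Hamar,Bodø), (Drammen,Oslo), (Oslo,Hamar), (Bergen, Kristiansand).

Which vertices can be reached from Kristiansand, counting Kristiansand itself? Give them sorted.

Start at Kristiansand.
Its neighbours: Bergen.
Nothing further is reachable.

Bergen, Kristiansand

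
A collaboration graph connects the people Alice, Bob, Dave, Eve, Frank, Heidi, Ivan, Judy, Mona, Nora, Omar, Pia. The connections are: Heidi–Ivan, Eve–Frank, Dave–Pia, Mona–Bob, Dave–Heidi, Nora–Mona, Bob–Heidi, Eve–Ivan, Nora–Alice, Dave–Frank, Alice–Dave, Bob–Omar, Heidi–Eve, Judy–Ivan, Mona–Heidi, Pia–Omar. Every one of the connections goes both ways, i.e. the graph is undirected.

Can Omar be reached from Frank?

Yes

Explore from Frank.
Distance 1: reach Dave, Eve.
Distance 2: reach Alice, Heidi, Ivan, Pia.
Distance 3: reach Bob, Judy, Mona, Nora, Omar.
Found Omar.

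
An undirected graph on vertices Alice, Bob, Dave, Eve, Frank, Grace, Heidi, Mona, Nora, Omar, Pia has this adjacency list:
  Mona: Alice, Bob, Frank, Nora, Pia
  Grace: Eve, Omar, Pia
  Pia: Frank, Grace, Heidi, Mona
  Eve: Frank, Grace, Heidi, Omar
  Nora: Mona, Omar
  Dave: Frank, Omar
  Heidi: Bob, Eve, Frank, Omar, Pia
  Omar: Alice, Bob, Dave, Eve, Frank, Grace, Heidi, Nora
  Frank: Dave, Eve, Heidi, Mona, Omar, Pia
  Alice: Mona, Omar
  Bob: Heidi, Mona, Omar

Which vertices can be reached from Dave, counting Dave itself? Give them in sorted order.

Alice, Bob, Dave, Eve, Frank, Grace, Heidi, Mona, Nora, Omar, Pia

Start at Dave.
Its neighbours: Frank, Omar.
Then their neighbours: Alice, Bob, Eve, Grace, Heidi, Mona, Nora, Pia.
Every vertex is now reached.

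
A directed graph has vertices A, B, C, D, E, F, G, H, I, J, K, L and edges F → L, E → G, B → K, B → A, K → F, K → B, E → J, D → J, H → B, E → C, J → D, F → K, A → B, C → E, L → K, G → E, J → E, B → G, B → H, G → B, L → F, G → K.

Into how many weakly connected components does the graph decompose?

2

From A: component {A, B, C, D, E, F, G, H, J, K, L}.
From I: component {I}.
That's 2 components.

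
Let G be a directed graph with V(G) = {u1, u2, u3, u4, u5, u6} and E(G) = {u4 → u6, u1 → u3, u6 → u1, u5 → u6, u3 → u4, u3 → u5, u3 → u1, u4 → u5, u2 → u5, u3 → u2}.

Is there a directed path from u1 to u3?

Yes

Explore from u1.
Distance 1: reach u3.
Found u3.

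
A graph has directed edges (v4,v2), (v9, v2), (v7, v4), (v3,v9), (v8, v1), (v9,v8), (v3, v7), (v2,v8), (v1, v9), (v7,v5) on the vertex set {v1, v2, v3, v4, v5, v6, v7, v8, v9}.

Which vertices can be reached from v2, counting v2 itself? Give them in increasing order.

Start at v2.
Its neighbours: v8.
Then their neighbours: v1.
Then next layer: v9.
Nothing further is reachable.

v1, v2, v8, v9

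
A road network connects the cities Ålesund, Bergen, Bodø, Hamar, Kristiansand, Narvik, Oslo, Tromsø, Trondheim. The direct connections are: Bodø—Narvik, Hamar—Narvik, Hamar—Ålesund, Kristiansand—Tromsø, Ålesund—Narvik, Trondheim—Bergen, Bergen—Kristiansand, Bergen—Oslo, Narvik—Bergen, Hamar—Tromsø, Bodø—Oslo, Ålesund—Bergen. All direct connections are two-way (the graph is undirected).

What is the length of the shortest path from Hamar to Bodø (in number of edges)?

2

Distance 0: Hamar.
Distance 1: Ålesund, Narvik, Tromsø.
Distance 2: Bergen, Bodø, Kristiansand — contains Bodø.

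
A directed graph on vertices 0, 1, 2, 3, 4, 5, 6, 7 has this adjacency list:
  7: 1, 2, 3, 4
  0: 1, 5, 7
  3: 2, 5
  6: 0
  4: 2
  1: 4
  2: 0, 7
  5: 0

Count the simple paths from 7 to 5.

7→1→4→2→0→5
7→2→0→5
7→3→2→0→5
7→3→5
7→4→2→0→5

5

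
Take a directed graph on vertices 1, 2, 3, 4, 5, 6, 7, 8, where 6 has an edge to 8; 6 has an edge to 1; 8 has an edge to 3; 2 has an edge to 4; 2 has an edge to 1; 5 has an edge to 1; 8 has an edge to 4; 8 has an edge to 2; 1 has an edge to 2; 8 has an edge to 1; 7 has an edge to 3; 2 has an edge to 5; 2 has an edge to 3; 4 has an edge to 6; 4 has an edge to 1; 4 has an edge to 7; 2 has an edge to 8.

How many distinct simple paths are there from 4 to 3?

4→1→2→3
4→1→2→8→3
4→6→1→2→3
4→6→1→2→8→3
4→6→8→1→2→3
4→6→8→2→3
4→6→8→3
4→7→3

8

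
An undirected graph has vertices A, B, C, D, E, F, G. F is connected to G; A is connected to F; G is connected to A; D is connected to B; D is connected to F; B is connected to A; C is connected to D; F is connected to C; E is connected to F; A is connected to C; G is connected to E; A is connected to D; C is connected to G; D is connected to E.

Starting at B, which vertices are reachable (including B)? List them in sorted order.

A, B, C, D, E, F, G

Start at B.
Its neighbours: A, D.
Then their neighbours: C, E, F, G.
Every vertex is now reached.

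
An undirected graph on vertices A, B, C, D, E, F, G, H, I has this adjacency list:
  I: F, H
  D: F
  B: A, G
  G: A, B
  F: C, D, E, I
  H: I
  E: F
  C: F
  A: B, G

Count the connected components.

From A: component {A, B, G}.
From C: component {C, D, E, F, H, I}.
That's 2 components.

2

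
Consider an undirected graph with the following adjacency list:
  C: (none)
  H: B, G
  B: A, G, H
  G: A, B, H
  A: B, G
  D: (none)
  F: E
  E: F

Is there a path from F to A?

No

Explore from F.
Distance 1: reach E.
The search is exhausted without reaching A; it lies in a different component.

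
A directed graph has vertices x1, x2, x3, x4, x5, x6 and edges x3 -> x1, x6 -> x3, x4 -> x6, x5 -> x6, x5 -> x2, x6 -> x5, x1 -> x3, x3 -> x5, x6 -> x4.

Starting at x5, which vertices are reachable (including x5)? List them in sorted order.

x1, x2, x3, x4, x5, x6

Start at x5.
Its neighbours: x2, x6.
Then their neighbours: x3, x4.
Then next layer: x1.
Every vertex is now reached.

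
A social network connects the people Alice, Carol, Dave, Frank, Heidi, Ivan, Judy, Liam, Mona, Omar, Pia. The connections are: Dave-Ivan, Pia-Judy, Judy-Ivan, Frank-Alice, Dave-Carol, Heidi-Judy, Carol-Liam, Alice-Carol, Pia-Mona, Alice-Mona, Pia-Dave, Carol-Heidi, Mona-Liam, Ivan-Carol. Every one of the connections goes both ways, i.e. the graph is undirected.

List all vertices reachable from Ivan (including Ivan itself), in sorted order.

Alice, Carol, Dave, Frank, Heidi, Ivan, Judy, Liam, Mona, Pia

Start at Ivan.
Its neighbours: Carol, Dave, Judy.
Then their neighbours: Alice, Heidi, Liam, Pia.
Then next layer: Frank, Mona.
Nothing further is reachable.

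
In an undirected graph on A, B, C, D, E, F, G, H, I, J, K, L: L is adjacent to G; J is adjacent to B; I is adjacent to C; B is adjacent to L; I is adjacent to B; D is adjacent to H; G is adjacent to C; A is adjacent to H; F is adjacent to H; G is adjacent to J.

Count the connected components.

4

From A: component {A, D, F, H}.
From B: component {B, C, G, I, J, L}.
From E: component {E}.
From K: component {K}.
That's 4 components.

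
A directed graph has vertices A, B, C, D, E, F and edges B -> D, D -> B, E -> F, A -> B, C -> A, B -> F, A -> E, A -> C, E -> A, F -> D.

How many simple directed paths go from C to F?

2

C→A→B→F
C→A→E→F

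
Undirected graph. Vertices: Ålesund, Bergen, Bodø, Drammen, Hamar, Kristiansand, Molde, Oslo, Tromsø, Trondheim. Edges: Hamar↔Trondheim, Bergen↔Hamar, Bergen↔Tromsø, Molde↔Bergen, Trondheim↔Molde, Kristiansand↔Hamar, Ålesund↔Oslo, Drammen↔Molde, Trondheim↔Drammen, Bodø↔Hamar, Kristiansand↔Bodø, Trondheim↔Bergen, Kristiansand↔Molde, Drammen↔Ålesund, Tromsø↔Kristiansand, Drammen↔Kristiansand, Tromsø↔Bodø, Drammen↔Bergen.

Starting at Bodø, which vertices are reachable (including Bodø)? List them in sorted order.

Start at Bodø.
Its neighbours: Hamar, Kristiansand, Tromsø.
Then their neighbours: Bergen, Drammen, Molde, Trondheim.
Then next layer: Ålesund.
Then next layer: Oslo.
Every vertex is now reached.

Ålesund, Bergen, Bodø, Drammen, Hamar, Kristiansand, Molde, Oslo, Tromsø, Trondheim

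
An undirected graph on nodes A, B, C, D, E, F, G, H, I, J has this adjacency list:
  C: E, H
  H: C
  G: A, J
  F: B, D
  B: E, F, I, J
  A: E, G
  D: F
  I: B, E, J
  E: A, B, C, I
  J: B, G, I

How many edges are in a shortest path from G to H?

Distance 0: G.
Distance 1: A, J.
Distance 2: B, E, I.
Distance 3: C, F.
Distance 4: D, H — contains H.

4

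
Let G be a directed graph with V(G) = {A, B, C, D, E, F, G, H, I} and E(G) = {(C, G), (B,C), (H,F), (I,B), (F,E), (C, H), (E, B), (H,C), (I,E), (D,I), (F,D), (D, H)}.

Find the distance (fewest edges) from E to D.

Distance 0: E.
Distance 1: B.
Distance 2: C.
Distance 3: G, H.
Distance 4: F.
Distance 5: D — contains D.

5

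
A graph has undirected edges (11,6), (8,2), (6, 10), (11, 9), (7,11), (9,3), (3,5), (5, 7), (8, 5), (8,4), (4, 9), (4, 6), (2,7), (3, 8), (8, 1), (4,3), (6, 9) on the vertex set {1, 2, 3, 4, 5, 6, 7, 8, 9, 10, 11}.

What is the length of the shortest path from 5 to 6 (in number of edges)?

3

Distance 0: 5.
Distance 1: 3, 7, 8.
Distance 2: 1, 2, 4, 9, 11.
Distance 3: 6 — contains 6.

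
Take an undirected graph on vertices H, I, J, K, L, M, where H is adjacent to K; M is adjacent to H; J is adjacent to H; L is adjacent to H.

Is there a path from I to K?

I has no edges, so nothing is reachable from it.

No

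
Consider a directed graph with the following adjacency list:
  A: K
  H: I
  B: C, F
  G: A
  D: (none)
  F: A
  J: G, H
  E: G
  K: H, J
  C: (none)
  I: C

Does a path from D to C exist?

No

D has no outgoing edges, so nothing is reachable from it.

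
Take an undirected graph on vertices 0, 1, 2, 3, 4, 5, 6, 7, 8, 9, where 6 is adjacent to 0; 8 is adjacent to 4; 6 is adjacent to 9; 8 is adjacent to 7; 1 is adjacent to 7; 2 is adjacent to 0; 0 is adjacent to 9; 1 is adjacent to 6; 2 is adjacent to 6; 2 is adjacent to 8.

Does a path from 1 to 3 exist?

No

Explore from 1.
Distance 1: reach 6, 7.
Distance 2: reach 0, 2, 8, 9.
Distance 3: reach 4.
The search is exhausted without reaching 3; it lies in a different component.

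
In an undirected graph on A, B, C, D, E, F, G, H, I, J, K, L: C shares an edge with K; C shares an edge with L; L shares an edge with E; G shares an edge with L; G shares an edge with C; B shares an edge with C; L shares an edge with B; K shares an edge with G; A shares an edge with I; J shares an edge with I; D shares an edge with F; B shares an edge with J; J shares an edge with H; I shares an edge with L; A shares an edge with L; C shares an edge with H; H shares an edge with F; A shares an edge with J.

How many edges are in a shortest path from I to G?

2

Distance 0: I.
Distance 1: A, J, L.
Distance 2: B, C, E, G, H — contains G.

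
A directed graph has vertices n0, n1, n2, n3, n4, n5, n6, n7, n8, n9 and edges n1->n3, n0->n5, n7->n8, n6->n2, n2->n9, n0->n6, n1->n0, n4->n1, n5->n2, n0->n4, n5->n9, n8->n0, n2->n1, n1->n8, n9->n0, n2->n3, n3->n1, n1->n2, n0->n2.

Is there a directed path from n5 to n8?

Explore from n5.
Distance 1: reach n2, n9.
Distance 2: reach n0, n1, n3.
Distance 3: reach n4, n6, n8.
Found n8.

Yes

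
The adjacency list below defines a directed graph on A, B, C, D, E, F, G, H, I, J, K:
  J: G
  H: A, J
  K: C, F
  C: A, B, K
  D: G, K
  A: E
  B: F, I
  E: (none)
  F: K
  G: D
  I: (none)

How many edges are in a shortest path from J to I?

Distance 0: J.
Distance 1: G.
Distance 2: D.
Distance 3: K.
Distance 4: C, F.
Distance 5: A, B.
Distance 6: E, I — contains I.

6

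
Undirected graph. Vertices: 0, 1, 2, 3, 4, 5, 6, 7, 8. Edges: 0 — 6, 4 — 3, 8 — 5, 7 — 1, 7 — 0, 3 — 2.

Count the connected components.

From 0: component {0, 1, 6, 7}.
From 2: component {2, 3, 4}.
From 5: component {5, 8}.
That's 3 components.

3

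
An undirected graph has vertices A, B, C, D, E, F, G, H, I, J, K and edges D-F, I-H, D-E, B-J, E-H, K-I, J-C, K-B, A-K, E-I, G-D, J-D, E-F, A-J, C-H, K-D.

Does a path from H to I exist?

Explore from H.
Distance 1: reach C, E, I.
Found I.

Yes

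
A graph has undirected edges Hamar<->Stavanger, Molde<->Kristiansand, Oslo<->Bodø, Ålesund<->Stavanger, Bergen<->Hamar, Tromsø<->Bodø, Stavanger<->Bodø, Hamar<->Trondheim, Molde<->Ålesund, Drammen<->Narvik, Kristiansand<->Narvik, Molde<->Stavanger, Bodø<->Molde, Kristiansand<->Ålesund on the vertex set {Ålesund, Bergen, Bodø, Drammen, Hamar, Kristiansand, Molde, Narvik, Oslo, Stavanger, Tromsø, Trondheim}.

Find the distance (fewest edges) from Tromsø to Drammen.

Distance 0: Tromsø.
Distance 1: Bodø.
Distance 2: Molde, Oslo, Stavanger.
Distance 3: Ålesund, Hamar, Kristiansand.
Distance 4: Bergen, Narvik, Trondheim.
Distance 5: Drammen — contains Drammen.

5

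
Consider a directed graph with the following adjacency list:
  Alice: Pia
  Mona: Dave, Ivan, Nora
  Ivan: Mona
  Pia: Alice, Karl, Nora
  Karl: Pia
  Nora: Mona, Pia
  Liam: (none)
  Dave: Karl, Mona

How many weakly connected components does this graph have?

2

From Alice: component {Alice, Dave, Ivan, Karl, Mona, Nora, Pia}.
From Liam: component {Liam}.
That's 2 components.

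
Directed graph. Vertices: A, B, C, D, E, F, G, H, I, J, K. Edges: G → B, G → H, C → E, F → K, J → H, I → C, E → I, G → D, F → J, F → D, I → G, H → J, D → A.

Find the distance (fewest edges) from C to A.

Distance 0: C.
Distance 1: E.
Distance 2: I.
Distance 3: G.
Distance 4: B, D, H.
Distance 5: A, J — contains A.

5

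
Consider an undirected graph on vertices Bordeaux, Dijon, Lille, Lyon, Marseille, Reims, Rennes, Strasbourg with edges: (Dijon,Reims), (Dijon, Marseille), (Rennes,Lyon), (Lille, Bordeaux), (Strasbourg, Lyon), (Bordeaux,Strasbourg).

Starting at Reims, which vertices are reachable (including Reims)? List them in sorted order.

Dijon, Marseille, Reims

Start at Reims.
Its neighbours: Dijon.
Then their neighbours: Marseille.
Nothing further is reachable.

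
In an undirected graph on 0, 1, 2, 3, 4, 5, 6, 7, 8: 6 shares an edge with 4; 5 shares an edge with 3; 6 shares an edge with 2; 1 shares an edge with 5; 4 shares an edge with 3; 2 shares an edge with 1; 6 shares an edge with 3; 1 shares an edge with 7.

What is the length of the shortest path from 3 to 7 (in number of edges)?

Distance 0: 3.
Distance 1: 4, 5, 6.
Distance 2: 1, 2.
Distance 3: 7 — contains 7.

3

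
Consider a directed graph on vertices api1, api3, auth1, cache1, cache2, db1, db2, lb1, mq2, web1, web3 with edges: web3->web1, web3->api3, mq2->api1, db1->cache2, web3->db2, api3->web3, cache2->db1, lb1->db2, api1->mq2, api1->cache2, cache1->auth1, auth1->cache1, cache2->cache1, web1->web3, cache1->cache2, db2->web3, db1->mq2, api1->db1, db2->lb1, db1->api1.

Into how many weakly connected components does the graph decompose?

2

From api1: component {api1, auth1, cache1, cache2, db1, mq2}.
From api3: component {api3, db2, lb1, web1, web3}.
That's 2 components.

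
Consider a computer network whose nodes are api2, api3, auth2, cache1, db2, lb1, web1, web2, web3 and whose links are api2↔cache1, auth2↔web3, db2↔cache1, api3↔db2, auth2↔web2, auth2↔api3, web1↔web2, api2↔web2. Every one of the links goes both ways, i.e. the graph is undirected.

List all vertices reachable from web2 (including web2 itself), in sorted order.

Start at web2.
Its neighbours: api2, auth2, web1.
Then their neighbours: api3, cache1, web3.
Then next layer: db2.
Nothing further is reachable.

api2, api3, auth2, cache1, db2, web1, web2, web3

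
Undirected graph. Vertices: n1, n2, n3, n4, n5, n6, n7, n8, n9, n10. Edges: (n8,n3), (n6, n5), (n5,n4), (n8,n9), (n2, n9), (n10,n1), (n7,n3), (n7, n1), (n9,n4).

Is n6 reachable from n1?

Explore from n1.
Distance 1: reach n7, n10.
Distance 2: reach n3.
Distance 3: reach n8.
Distance 4: reach n9.
Distance 5: reach n2, n4.
Distance 6: reach n5.
Distance 7: reach n6.
Found n6.

Yes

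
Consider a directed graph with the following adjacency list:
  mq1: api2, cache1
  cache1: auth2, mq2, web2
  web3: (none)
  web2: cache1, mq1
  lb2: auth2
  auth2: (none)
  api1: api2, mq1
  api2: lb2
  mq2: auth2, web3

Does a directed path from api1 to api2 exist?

Yes

Explore from api1.
Distance 1: reach api2, mq1.
Found api2.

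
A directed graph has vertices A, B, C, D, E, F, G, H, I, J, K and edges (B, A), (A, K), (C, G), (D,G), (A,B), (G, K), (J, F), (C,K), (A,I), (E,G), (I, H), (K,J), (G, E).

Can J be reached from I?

Explore from I.
Distance 1: reach H.
The search from I is exhausted; no directed path reaches J.

No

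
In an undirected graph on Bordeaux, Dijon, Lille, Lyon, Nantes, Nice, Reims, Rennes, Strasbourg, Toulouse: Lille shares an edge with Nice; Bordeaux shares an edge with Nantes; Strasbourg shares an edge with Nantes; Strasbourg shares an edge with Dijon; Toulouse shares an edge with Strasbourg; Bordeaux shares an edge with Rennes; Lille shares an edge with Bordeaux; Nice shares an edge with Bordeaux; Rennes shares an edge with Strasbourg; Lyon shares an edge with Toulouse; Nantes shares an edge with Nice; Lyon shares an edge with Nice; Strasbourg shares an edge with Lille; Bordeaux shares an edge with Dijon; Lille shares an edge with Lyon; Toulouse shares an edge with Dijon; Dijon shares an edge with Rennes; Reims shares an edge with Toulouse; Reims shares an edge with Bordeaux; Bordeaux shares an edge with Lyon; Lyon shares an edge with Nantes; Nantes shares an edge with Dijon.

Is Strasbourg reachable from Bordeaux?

Explore from Bordeaux.
Distance 1: reach Dijon, Lille, Lyon, Nantes, Nice, Reims, Rennes.
Distance 2: reach Strasbourg, Toulouse.
Found Strasbourg.

Yes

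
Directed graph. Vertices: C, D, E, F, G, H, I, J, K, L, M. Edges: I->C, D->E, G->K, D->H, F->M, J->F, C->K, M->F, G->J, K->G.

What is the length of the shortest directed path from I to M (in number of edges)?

Distance 0: I.
Distance 1: C.
Distance 2: K.
Distance 3: G.
Distance 4: J.
Distance 5: F.
Distance 6: M — contains M.

6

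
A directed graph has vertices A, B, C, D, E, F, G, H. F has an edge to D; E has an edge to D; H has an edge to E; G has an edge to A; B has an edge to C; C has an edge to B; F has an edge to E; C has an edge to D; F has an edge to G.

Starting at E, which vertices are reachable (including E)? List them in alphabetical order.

D, E

Start at E.
Its neighbours: D.
Nothing further is reachable.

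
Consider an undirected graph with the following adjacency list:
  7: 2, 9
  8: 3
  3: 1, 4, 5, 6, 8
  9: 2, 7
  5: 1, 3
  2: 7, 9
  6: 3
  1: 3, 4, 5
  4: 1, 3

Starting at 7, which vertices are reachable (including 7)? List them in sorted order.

2, 7, 9

Start at 7.
Its neighbours: 2, 9.
Nothing further is reachable.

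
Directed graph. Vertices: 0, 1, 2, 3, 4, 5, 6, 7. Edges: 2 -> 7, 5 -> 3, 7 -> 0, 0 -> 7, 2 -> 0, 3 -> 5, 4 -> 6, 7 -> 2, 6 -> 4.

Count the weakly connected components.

4

From 0: component {0, 2, 7}.
From 1: component {1}.
From 3: component {3, 5}.
From 4: component {4, 6}.
That's 4 components.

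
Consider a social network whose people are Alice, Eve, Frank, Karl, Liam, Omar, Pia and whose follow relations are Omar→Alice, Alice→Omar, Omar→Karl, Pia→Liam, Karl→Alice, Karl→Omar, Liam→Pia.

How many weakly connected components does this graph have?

4

From Alice: component {Alice, Karl, Omar}.
From Eve: component {Eve}.
From Frank: component {Frank}.
From Liam: component {Liam, Pia}.
That's 4 components.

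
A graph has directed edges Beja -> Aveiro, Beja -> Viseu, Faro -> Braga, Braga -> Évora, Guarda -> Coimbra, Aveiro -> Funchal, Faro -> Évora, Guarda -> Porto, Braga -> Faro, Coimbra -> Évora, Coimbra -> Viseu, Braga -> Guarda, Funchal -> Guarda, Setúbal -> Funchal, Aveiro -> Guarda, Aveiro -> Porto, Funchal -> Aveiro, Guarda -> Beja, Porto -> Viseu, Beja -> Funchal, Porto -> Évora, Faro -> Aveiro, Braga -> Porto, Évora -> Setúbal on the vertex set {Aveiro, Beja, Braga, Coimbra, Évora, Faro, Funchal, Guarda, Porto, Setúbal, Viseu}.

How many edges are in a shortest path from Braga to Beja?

Distance 0: Braga.
Distance 1: Évora, Faro, Guarda, Porto.
Distance 2: Aveiro, Beja, Coimbra, Setúbal, Viseu — contains Beja.

2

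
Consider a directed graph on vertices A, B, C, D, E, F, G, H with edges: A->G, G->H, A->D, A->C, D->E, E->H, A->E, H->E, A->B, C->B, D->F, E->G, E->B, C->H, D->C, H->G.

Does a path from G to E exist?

Explore from G.
Distance 1: reach H.
Distance 2: reach E.
Found E.

Yes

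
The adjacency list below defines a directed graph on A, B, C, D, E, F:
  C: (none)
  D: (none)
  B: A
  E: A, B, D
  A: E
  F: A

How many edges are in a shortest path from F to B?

3

Distance 0: F.
Distance 1: A.
Distance 2: E.
Distance 3: B, D — contains B.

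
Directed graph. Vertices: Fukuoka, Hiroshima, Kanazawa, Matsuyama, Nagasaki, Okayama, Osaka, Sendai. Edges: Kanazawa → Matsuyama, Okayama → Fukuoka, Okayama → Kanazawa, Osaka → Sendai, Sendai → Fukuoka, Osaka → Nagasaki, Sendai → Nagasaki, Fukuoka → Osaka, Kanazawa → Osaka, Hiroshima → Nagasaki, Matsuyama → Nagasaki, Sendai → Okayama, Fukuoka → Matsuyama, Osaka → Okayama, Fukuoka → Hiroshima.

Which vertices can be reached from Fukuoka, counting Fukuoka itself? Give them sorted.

Fukuoka, Hiroshima, Kanazawa, Matsuyama, Nagasaki, Okayama, Osaka, Sendai

Start at Fukuoka.
Its neighbours: Hiroshima, Matsuyama, Osaka.
Then their neighbours: Nagasaki, Okayama, Sendai.
Then next layer: Kanazawa.
Every vertex is now reached.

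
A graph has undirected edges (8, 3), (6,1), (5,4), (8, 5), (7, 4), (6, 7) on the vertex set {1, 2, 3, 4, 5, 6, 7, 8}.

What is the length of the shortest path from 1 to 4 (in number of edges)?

3

Distance 0: 1.
Distance 1: 6.
Distance 2: 7.
Distance 3: 4 — contains 4.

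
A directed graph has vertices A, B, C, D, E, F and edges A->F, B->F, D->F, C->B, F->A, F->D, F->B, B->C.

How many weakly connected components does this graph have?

2

From A: component {A, B, C, D, F}.
From E: component {E}.
That's 2 components.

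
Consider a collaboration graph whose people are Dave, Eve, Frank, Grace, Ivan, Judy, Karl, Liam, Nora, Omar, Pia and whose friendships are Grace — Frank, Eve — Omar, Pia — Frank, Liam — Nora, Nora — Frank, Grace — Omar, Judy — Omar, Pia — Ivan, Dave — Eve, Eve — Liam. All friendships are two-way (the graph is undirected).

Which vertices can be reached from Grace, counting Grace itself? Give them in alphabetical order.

Start at Grace.
Its neighbours: Frank, Omar.
Then their neighbours: Eve, Judy, Nora, Pia.
Then next layer: Dave, Ivan, Liam.
Nothing further is reachable.

Dave, Eve, Frank, Grace, Ivan, Judy, Liam, Nora, Omar, Pia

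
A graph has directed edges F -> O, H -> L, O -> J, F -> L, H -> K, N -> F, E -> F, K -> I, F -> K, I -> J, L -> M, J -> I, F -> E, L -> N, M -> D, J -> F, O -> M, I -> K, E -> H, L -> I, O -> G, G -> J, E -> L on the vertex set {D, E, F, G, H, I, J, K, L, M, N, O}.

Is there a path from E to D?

Explore from E.
Distance 1: reach F, H, L.
Distance 2: reach I, K, M, N, O.
Distance 3: reach D, G, J.
Found D.

Yes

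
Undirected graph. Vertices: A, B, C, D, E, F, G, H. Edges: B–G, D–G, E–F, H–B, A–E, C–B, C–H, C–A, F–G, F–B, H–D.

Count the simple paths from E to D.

E–A–C–B–F–G–D
E–A–C–B–G–D
E–A–C–B–H–D
E–A–C–H–B–F–G–D
E–A–C–H–B–G–D
E–A–C–H–D
E–F–B–C–H–D
E–F–B–G–D
E–F–B–H–D
E–F–G–B–C–H–D
E–F–G–B–H–D
E–F–G–D

12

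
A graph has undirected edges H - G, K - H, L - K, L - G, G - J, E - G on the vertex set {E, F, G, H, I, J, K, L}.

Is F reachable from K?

No

Explore from K.
Distance 1: reach H, L.
Distance 2: reach G.
Distance 3: reach E, J.
The search is exhausted without reaching F; it lies in a different component.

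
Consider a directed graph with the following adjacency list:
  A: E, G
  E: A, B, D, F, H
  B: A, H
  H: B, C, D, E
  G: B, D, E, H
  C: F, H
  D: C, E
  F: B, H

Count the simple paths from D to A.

D→C→F→B→A
D→C→F→B→H→E→A
D→C→F→H→B→A
D→C→F→H→E→A
D→C→F→H→E→B→A
D→C→H→B→A
D→C→H→E→A
D→C→H→E→B→A
D→C→H→E→F→B→A
D→E→A
D→E→B→A
D→E→F→B→A
D→E→F→H→B→A
D→E→H→B→A
D→E→H→C→F→B→A

15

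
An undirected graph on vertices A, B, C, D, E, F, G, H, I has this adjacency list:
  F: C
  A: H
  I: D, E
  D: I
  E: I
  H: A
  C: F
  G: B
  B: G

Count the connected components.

4

From A: component {A, H}.
From B: component {B, G}.
From C: component {C, F}.
From D: component {D, E, I}.
That's 4 components.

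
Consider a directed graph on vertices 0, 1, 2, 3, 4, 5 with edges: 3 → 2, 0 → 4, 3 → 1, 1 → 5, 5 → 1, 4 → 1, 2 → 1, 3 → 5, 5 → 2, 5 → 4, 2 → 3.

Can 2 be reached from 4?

Yes

Explore from 4.
Distance 1: reach 1.
Distance 2: reach 5.
Distance 3: reach 2.
Found 2.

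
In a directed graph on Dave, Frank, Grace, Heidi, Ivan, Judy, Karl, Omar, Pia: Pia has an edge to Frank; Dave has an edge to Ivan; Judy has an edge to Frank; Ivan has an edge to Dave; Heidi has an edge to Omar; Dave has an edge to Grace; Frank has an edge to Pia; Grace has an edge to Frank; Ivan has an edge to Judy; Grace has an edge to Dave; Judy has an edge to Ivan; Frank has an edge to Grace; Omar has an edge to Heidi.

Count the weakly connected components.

From Dave: component {Dave, Frank, Grace, Ivan, Judy, Pia}.
From Heidi: component {Heidi, Omar}.
From Karl: component {Karl}.
That's 3 components.

3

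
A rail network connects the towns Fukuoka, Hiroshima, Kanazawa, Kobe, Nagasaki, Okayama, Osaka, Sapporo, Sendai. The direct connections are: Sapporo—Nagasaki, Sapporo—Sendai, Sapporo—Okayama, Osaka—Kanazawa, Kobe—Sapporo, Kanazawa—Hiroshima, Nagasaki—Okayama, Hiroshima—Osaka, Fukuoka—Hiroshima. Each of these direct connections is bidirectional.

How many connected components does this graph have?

2

From Fukuoka: component {Fukuoka, Hiroshima, Kanazawa, Osaka}.
From Kobe: component {Kobe, Nagasaki, Okayama, Sapporo, Sendai}.
That's 2 components.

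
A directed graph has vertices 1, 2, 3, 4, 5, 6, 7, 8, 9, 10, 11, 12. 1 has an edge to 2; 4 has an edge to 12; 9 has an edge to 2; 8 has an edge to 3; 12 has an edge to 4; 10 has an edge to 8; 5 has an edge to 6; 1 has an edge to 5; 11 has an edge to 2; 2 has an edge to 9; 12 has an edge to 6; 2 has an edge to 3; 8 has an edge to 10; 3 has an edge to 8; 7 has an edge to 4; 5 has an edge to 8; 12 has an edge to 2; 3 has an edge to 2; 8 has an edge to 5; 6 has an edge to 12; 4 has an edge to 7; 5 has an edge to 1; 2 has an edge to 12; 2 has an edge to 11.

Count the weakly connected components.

1

From 1: component {1, 2, 3, 4, 5, 6, 7, 8, 9, 10, 11, 12}.
That's 1 component.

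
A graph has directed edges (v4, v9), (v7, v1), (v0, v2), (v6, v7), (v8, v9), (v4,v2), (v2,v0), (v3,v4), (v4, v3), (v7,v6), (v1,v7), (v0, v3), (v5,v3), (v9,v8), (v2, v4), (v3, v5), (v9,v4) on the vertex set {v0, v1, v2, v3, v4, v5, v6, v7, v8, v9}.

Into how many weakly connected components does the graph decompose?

2

From v0: component {v0, v2, v3, v4, v5, v8, v9}.
From v1: component {v1, v6, v7}.
That's 2 components.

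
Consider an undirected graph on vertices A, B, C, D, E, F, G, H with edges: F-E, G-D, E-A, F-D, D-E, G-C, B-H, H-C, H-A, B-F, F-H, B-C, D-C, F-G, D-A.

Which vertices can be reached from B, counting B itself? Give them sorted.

A, B, C, D, E, F, G, H

Start at B.
Its neighbours: C, F, H.
Then their neighbours: A, D, E, G.
Every vertex is now reached.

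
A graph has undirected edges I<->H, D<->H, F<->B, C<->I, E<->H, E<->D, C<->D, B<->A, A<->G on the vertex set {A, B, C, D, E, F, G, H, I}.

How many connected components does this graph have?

2

From A: component {A, B, F, G}.
From C: component {C, D, E, H, I}.
That's 2 components.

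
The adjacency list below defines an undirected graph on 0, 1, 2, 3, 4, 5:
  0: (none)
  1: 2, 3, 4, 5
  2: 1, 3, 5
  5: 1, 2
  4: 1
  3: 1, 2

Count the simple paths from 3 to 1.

3–1
3–2–1
3–2–5–1

3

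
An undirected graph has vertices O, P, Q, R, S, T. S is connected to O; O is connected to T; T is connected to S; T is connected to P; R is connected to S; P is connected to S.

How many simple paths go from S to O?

S–O
S–P–T–O
S–T–O

3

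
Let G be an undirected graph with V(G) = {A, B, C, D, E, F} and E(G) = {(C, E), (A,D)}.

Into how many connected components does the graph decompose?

From A: component {A, D}.
From B: component {B}.
From C: component {C, E}.
From F: component {F}.
That's 4 components.

4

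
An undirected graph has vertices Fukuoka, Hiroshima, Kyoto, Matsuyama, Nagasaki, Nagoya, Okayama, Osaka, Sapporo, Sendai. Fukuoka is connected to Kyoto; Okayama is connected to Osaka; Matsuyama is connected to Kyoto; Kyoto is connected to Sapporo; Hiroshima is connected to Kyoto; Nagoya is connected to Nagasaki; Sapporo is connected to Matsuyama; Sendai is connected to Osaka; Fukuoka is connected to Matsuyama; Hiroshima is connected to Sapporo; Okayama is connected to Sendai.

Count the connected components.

From Fukuoka: component {Fukuoka, Hiroshima, Kyoto, Matsuyama, Sapporo}.
From Nagasaki: component {Nagasaki, Nagoya}.
From Okayama: component {Okayama, Osaka, Sendai}.
That's 3 components.

3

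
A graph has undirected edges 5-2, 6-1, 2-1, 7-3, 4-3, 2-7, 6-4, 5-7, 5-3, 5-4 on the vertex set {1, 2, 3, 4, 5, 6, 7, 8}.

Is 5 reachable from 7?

Yes

Explore from 7.
Distance 1: reach 2, 3, 5.
Found 5.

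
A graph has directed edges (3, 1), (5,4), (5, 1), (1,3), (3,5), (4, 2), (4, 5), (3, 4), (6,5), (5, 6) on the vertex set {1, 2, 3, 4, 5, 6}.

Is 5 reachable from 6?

Yes

Explore from 6.
Distance 1: reach 5.
Found 5.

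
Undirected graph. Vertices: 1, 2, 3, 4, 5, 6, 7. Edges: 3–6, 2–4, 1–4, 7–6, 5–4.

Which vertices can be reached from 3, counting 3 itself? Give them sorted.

3, 6, 7

Start at 3.
Its neighbours: 6.
Then their neighbours: 7.
Nothing further is reachable.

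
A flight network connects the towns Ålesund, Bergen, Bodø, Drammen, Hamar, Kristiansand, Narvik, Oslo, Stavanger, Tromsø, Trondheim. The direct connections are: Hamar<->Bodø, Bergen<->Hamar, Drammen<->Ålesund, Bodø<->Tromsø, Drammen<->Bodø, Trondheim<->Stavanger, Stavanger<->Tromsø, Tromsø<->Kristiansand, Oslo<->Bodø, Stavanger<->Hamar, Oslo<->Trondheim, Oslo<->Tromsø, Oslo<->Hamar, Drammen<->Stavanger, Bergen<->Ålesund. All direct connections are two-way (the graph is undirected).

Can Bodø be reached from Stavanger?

Yes

Explore from Stavanger.
Distance 1: reach Drammen, Hamar, Tromsø, Trondheim.
Distance 2: reach Ålesund, Bergen, Bodø, Kristiansand, Oslo.
Found Bodø.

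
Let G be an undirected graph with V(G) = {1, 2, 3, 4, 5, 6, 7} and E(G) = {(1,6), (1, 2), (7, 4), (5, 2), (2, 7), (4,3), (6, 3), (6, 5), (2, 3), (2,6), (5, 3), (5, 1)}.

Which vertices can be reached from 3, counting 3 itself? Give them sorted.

1, 2, 3, 4, 5, 6, 7

Start at 3.
Its neighbours: 2, 4, 5, 6.
Then their neighbours: 1, 7.
Every vertex is now reached.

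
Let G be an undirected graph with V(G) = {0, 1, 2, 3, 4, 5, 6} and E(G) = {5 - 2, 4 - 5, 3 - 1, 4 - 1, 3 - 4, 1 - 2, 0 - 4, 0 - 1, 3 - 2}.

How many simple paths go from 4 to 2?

4–0–1–2
4–0–1–3–2
4–1–2
4–1–3–2
4–3–1–2
4–3–2
4–5–2

7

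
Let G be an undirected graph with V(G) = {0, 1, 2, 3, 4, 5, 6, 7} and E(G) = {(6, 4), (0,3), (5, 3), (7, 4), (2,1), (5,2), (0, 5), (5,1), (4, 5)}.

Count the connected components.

1

From 0: component {0, 1, 2, 3, 4, 5, 6, 7}.
That's 1 component.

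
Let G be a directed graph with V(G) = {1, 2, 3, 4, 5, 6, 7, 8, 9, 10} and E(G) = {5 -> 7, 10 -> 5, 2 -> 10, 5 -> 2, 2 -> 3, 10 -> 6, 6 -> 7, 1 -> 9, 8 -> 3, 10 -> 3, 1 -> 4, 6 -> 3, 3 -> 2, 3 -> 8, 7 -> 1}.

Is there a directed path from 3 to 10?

Yes

Explore from 3.
Distance 1: reach 2, 8.
Distance 2: reach 10.
Found 10.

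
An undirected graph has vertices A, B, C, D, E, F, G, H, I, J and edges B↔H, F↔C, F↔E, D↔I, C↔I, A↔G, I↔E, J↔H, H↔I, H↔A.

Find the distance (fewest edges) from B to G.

Distance 0: B.
Distance 1: H.
Distance 2: A, I, J.
Distance 3: C, D, E, G — contains G.

3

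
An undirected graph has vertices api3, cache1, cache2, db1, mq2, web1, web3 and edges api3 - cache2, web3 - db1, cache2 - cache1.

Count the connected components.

From api3: component {api3, cache1, cache2}.
From db1: component {db1, web3}.
From mq2: component {mq2}.
From web1: component {web1}.
That's 4 components.

4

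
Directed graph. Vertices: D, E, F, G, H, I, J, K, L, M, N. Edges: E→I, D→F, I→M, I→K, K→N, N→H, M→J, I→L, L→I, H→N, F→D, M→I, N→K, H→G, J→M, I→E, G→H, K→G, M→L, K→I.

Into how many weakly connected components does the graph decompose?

From D: component {D, F}.
From E: component {E, G, H, I, J, K, L, M, N}.
That's 2 components.

2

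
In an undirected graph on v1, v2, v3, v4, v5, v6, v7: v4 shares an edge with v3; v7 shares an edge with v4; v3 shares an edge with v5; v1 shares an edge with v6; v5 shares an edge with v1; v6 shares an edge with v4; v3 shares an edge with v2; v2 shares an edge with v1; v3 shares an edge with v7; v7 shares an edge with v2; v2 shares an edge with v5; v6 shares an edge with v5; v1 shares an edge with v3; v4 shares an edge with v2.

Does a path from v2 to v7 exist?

Explore from v2.
Distance 1: reach v1, v3, v4, v5, v7.
Found v7.

Yes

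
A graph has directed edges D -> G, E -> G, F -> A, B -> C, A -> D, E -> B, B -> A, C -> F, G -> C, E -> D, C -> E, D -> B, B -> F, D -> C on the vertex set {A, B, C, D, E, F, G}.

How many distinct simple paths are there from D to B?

D→B
D→C→E→B
D→G→C→E→B

3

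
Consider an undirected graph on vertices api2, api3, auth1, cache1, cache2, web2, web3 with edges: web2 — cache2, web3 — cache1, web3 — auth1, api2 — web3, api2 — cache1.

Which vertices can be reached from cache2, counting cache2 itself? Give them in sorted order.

Start at cache2.
Its neighbours: web2.
Nothing further is reachable.

cache2, web2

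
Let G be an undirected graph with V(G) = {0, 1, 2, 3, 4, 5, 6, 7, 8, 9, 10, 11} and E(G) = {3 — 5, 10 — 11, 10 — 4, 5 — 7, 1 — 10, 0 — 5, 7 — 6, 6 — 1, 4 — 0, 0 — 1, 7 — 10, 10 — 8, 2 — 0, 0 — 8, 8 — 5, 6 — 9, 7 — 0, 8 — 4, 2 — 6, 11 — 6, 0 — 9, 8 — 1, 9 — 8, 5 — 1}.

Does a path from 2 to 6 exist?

Explore from 2.
Distance 1: reach 0, 6.
Found 6.

Yes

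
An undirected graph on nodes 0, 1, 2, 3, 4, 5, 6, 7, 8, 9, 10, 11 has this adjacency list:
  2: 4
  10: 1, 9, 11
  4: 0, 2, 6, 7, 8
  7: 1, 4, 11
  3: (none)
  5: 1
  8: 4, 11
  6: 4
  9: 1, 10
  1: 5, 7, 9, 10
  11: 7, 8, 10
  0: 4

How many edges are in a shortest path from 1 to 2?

3

Distance 0: 1.
Distance 1: 5, 7, 9, 10.
Distance 2: 4, 11.
Distance 3: 0, 2, 6, 8 — contains 2.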